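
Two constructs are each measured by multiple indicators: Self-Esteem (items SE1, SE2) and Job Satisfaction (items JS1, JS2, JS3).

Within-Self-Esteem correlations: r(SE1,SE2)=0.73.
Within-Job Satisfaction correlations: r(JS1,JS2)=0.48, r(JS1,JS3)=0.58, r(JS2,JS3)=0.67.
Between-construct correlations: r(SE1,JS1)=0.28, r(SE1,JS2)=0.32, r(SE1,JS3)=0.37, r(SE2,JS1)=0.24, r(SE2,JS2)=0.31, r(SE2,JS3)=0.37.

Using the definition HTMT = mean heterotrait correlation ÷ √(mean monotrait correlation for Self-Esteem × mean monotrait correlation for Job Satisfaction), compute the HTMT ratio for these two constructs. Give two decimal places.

Mean between = 1.89/6 = 0.3150.
Mean within-SE = 0.73/1 = 0.7300; mean within-JS = 1.73/3 = 0.5767.
Geometric mean = √(0.7300 × 0.5767) = 0.6488.
HTMT = 0.3150 / 0.6488 = 0.49.

0.49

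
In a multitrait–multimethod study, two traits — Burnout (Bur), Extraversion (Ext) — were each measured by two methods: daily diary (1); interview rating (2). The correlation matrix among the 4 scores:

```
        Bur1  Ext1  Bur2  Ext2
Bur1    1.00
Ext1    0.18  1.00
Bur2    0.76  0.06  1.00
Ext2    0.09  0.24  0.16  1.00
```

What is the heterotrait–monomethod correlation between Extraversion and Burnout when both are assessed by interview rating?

0.16

Different traits, same method: r(Ext2, Bur2) = 0.16.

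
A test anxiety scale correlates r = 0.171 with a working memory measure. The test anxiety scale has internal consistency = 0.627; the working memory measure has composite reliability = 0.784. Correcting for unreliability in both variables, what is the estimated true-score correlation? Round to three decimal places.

r_true = r_obs / √(r_xx · r_yy) = 0.171 / √(0.627 × 0.784) = 0.171 / √0.491568 = 0.171 / 0.7011 ≈ 0.244.

0.244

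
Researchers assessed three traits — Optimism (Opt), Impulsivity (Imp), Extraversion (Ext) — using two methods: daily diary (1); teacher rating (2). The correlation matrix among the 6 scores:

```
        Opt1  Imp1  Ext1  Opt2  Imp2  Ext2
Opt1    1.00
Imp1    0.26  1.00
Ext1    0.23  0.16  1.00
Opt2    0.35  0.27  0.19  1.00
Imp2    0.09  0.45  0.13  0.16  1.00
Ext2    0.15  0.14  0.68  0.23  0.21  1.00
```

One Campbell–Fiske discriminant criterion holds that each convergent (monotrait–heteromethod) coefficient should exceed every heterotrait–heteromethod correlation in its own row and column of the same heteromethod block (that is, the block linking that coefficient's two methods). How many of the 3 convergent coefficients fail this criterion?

Convergent coefficients and their comparison sets:
Opt (methods 1·2): 0.35 vs {0.09, 0.27, 0.15, 0.19} → pass.
Imp (methods 1·2): 0.45 vs {0.27, 0.09, 0.14, 0.13} → pass.
Ext (methods 1·2): 0.68 vs {0.19, 0.15, 0.13, 0.14} → pass.
0 of 3 fail.

0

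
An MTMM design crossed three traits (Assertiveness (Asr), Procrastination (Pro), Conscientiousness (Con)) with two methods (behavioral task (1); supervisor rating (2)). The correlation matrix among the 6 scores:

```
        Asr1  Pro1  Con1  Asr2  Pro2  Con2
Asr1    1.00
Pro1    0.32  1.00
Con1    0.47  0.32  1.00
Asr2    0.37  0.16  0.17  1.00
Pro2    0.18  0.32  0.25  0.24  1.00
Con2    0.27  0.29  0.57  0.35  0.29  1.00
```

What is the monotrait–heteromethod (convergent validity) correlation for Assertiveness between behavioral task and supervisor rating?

Same trait (Asr), different methods: r(Asr1, Asr2) = 0.37.

0.37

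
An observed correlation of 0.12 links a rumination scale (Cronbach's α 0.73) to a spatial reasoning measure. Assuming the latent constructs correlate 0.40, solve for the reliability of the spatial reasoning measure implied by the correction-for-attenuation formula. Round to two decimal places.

r_true = r_obs / √(r_xx · r_yy) ⇒ 0.40 = 0.12 / √(0.73 · r_yy).
√(0.73 · r_yy) = 0.12 / 0.40 = 0.3000; 0.73 · r_yy = 0.0900; r_yy = 0.0900 / 0.73 ≈ 0.12.

0.12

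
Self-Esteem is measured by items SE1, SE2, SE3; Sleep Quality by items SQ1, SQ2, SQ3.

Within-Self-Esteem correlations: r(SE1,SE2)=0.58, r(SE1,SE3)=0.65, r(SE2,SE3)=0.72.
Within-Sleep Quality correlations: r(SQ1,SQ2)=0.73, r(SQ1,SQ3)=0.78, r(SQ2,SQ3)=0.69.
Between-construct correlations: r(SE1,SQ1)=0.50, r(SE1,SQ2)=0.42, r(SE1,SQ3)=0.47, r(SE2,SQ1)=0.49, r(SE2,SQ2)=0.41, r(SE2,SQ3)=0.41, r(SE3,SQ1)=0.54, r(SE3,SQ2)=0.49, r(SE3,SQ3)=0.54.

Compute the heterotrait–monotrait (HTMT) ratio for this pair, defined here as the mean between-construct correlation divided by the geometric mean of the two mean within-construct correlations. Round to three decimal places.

Mean heterotrait r = 4.27/9 = 0.4744.
Mean within-SE = 1.95/3 = 0.6500; mean within-SQ = 2.20/3 = 0.7333.
Geometric mean = √(0.6500 × 0.7333) = 0.6904.
HTMT = 0.4744 / 0.6904 = 0.687.

0.687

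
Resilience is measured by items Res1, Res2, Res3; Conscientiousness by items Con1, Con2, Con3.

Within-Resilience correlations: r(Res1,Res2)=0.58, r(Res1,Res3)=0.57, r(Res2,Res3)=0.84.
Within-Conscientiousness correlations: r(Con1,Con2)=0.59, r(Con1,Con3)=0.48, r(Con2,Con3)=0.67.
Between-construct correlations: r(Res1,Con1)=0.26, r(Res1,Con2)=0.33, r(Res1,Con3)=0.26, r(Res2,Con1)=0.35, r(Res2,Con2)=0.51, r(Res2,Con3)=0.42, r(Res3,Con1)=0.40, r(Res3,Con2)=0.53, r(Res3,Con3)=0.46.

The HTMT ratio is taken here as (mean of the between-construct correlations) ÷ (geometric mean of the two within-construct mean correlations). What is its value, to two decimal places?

Mean heterotrait r = 3.52/9 = 0.3911.
Mean within-Res = 1.99/3 = 0.6633; mean within-Con = 1.74/3 = 0.5800.
Geometric mean = √(0.6633 × 0.5800) = 0.6203.
HTMT = 0.3911 / 0.6203 = 0.63.

0.63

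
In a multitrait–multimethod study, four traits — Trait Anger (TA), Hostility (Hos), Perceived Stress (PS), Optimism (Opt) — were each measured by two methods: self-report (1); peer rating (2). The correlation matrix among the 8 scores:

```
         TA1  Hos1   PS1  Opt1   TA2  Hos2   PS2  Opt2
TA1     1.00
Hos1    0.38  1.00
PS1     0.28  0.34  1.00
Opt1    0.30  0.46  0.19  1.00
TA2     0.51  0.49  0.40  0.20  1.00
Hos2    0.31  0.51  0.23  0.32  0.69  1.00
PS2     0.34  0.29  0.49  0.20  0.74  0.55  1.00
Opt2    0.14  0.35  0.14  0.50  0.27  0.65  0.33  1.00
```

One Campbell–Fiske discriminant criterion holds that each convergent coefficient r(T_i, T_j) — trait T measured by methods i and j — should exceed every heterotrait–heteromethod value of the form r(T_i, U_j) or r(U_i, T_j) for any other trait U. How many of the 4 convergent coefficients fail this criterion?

0

Checking each validity diagonal entry against its comparison values:
TA (methods 1·2): 0.51 vs {0.31, 0.49, 0.34, 0.40, 0.14, 0.20} → pass.
Hos (methods 1·2): 0.51 vs {0.49, 0.31, 0.29, 0.23, 0.35, 0.32} → pass.
PS (methods 1·2): 0.49 vs {0.40, 0.34, 0.23, 0.29, 0.14, 0.20} → pass.
Opt (methods 1·2): 0.50 vs {0.20, 0.14, 0.32, 0.35, 0.20, 0.14} → pass.
0 of 4 fail.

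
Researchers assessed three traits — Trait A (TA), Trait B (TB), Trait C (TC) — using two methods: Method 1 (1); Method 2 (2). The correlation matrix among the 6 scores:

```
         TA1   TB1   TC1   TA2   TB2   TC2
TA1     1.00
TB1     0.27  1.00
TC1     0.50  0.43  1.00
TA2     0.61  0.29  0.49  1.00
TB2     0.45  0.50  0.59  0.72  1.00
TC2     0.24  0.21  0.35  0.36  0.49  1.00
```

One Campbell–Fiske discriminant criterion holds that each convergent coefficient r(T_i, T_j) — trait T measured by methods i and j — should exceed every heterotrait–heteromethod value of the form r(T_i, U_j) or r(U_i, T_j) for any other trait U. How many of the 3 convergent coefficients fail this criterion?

Checking each validity diagonal entry against its comparison values:
TA (methods 1·2): 0.61 vs {0.45, 0.29, 0.24, 0.49} → pass.
TB (methods 1·2): 0.50 vs {0.29, 0.45, 0.21, 0.59} → fail.
TC (methods 1·2): 0.35 vs {0.49, 0.24, 0.59, 0.21} → fail.
2 of 3 fail.

2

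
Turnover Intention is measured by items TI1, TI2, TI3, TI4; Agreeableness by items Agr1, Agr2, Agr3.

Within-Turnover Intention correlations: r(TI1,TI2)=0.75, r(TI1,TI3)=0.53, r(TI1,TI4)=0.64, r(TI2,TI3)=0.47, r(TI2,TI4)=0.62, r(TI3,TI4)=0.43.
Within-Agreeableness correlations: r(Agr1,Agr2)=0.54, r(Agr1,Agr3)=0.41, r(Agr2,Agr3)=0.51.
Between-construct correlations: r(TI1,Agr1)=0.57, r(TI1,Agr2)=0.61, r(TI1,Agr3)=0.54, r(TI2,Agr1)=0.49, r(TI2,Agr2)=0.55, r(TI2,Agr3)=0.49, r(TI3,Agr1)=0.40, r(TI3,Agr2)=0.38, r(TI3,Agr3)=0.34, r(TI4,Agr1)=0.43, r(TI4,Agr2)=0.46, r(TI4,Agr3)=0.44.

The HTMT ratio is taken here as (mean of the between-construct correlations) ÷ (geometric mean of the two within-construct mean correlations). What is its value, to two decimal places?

Between-construct mean = 5.70/12 = 0.4750.
Mean within-TI = 3.44/6 = 0.5733; mean within-Agr = 1.46/3 = 0.4867.
Geometric mean = √(0.5733 × 0.4867) = 0.5282.
HTMT = 0.4750 / 0.5282 = 0.90.

0.90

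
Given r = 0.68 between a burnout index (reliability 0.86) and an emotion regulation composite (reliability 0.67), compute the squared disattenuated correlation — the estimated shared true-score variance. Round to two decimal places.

Disattenuated r = 0.68 / √(0.86 × 0.67) = 0.68 / 0.7591 = 0.8958.
Shared true-score variance = 0.8958² = 0.8025 ≈ 0.80.

0.80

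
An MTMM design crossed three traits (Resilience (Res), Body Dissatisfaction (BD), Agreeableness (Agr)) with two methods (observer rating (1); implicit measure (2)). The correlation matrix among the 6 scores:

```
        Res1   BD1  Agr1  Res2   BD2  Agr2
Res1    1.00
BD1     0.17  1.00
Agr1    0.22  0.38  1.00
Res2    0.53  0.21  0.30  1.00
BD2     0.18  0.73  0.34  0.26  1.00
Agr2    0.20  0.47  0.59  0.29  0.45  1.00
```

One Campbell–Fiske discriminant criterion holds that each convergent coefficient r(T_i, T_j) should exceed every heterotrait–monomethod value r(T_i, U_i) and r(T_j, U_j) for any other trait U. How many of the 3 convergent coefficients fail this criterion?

Each convergent coefficient versus the relevant comparison correlations:
Res (methods 1·2): 0.53 vs {0.17, 0.26, 0.22, 0.29} → pass.
BD (methods 1·2): 0.73 vs {0.17, 0.26, 0.38, 0.45} → pass.
Agr (methods 1·2): 0.59 vs {0.22, 0.29, 0.38, 0.45} → pass.
0 of 3 fail.

0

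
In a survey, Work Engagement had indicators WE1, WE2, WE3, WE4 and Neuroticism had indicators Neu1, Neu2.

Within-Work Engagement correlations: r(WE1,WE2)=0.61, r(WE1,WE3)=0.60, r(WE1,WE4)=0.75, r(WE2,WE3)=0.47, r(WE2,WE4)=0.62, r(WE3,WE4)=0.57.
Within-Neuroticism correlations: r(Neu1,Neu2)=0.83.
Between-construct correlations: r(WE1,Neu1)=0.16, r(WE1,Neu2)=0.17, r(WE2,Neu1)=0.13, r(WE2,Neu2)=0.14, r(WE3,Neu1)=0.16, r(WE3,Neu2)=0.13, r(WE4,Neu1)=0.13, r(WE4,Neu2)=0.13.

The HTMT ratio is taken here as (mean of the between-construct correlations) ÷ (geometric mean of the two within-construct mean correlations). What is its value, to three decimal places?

Mean between = 1.15/8 = 0.1438.
Mean within-WE = 3.62/6 = 0.6033; mean within-Neu = 0.83/1 = 0.8300.
Geometric mean = √(0.6033 × 0.8300) = 0.7076.
HTMT = 0.1438 / 0.7076 = 0.203.

0.203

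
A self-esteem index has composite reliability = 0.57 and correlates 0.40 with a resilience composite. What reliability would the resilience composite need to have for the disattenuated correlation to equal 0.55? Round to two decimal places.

r_true = r_obs / √(r_xx · r_yy) ⇒ 0.55 = 0.40 / √(0.57 · r_yy).
√(0.57 · r_yy) = 0.40 / 0.55 = 0.7273; 0.57 · r_yy = 0.5290; r_yy = 0.5290 / 0.57 ≈ 0.93.

0.93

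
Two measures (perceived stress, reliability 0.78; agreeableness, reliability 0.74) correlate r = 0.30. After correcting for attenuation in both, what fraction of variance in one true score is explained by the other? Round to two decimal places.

Disattenuated r = 0.30 / √(0.78 × 0.74) = 0.30 / 0.7597 = 0.3949.
Shared true-score variance = 0.3949² = 0.1559 ≈ 0.16.

0.16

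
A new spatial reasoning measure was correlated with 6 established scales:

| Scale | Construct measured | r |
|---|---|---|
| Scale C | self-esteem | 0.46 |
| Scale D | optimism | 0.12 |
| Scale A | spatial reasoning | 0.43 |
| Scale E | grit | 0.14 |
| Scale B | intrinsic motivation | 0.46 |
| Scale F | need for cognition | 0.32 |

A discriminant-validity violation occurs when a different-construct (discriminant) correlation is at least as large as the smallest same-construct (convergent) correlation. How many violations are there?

2

Convergent (same construct = spatial reasoning): Scale A.
Smallest convergent = 0.43. Discriminant values: 0.46, 0.12, 0.14, 0.46, 0.32; count ≥ 0.43 → 2.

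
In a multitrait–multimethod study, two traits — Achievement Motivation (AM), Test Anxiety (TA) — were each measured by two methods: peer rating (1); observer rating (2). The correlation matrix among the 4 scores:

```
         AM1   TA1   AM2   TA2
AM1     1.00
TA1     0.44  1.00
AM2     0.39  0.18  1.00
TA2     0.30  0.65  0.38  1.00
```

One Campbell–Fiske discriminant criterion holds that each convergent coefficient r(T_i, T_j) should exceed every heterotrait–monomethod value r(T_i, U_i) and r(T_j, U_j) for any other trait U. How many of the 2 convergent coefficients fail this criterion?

Checking each validity diagonal entry against its comparison values:
AM (methods 1·2): 0.39 vs {0.44, 0.38} → fail.
TA (methods 1·2): 0.65 vs {0.44, 0.38} → pass.
1 of 2 fail.

1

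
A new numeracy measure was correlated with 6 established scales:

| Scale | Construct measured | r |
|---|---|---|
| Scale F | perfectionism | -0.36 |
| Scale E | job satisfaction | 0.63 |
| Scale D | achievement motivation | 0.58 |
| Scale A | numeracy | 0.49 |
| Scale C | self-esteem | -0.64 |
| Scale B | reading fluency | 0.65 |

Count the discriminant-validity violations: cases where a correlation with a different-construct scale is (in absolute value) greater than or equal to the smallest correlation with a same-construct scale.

Convergent (same construct = numeracy): Scale A.
Smallest convergent = 0.49. Discriminant |r|: 0.36, 0.63, 0.58, 0.64, 0.65; count ≥ 0.49 → 4.

4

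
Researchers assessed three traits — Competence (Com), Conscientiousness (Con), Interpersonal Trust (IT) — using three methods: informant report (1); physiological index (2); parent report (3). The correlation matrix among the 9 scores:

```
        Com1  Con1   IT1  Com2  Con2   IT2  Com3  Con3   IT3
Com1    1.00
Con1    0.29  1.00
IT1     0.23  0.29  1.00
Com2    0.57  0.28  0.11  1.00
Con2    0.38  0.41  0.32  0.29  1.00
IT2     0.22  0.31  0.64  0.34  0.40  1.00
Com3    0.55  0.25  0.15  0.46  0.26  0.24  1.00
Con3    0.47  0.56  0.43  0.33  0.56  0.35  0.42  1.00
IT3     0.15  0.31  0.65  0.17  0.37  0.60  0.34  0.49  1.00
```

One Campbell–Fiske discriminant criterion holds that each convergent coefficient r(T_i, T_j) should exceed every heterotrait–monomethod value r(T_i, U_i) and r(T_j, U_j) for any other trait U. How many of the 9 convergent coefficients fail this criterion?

Convergent coefficients and their comparison sets:
Com (methods 1·2): 0.57 vs {0.29, 0.29, 0.23, 0.34} → pass.
Com (methods 1·3): 0.55 vs {0.29, 0.42, 0.23, 0.34} → pass.
Com (methods 2·3): 0.46 vs {0.29, 0.42, 0.34, 0.34} → pass.
Con (methods 1·2): 0.41 vs {0.29, 0.29, 0.29, 0.40} → pass.
Con (methods 1·3): 0.56 vs {0.29, 0.42, 0.29, 0.49} → pass.
Con (methods 2·3): 0.56 vs {0.29, 0.42, 0.40, 0.49} → pass.
IT (methods 1·2): 0.64 vs {0.23, 0.34, 0.29, 0.40} → pass.
IT (methods 1·3): 0.65 vs {0.23, 0.34, 0.29, 0.49} → pass.
IT (methods 2·3): 0.60 vs {0.34, 0.34, 0.40, 0.49} → pass.
0 of 9 fail.

0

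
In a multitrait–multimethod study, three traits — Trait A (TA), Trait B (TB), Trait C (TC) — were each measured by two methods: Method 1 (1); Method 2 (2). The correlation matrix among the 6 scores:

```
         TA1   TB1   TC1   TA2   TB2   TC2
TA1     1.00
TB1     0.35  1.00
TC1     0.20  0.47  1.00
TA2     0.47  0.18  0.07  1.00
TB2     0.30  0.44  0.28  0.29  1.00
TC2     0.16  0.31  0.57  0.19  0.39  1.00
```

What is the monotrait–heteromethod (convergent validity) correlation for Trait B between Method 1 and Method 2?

Same trait (TB), different methods: r(TB1, TB2) = 0.44.

0.44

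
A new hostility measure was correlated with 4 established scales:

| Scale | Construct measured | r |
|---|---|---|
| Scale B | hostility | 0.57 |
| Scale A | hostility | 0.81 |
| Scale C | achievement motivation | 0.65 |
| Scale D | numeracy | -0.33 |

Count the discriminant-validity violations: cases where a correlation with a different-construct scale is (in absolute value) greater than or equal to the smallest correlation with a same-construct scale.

Convergent (same construct = hostility): Scale B, Scale A.
Smallest convergent = 0.57. Discriminant |r|: 0.65, 0.33; count ≥ 0.57 → 1.

1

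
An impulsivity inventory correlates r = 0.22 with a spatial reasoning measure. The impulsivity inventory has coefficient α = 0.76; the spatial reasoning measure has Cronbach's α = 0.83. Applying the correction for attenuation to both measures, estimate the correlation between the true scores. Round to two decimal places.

0.28

r_true = r_obs / √(r_xx · r_yy) = 0.22 / √(0.76 × 0.83) = 0.22 / √0.6308 = 0.22 / 0.7942 ≈ 0.28.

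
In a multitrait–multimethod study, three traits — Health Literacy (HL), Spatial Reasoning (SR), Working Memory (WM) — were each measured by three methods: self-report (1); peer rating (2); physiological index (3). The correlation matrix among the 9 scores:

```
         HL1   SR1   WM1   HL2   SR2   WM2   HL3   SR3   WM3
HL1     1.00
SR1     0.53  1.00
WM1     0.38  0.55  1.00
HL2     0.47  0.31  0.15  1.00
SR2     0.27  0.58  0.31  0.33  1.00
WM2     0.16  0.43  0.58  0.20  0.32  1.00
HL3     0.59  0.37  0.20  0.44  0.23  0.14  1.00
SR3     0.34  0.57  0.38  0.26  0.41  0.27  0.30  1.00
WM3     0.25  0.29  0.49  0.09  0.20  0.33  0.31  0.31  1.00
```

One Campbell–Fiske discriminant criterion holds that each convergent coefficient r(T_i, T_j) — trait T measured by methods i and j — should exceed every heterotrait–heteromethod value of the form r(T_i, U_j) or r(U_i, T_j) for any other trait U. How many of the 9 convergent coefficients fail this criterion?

Convergent coefficients and their comparison sets:
HL (methods 1·2): 0.47 vs {0.27, 0.31, 0.16, 0.15} → pass.
HL (methods 1·3): 0.59 vs {0.34, 0.37, 0.25, 0.20} → pass.
HL (methods 2·3): 0.44 vs {0.26, 0.23, 0.09, 0.14} → pass.
SR (methods 1·2): 0.58 vs {0.31, 0.27, 0.43, 0.31} → pass.
SR (methods 1·3): 0.57 vs {0.37, 0.34, 0.29, 0.38} → pass.
SR (methods 2·3): 0.41 vs {0.23, 0.26, 0.20, 0.27} → pass.
WM (methods 1·2): 0.58 vs {0.15, 0.16, 0.31, 0.43} → pass.
WM (methods 1·3): 0.49 vs {0.20, 0.25, 0.38, 0.29} → pass.
WM (methods 2·3): 0.33 vs {0.14, 0.09, 0.27, 0.20} → pass.
0 of 9 fail.

0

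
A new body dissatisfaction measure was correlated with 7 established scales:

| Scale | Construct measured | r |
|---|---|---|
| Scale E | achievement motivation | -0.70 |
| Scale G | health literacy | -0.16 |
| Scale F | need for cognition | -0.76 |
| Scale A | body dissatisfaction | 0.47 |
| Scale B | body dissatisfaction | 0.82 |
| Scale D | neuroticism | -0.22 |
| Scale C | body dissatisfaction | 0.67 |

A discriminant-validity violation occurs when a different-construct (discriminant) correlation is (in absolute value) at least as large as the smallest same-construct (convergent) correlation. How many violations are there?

2

Convergent (same construct = body dissatisfaction): Scale A, Scale B, Scale C.
Smallest convergent = 0.47. Discriminant |r|: 0.70, 0.16, 0.76, 0.22; count ≥ 0.47 → 2.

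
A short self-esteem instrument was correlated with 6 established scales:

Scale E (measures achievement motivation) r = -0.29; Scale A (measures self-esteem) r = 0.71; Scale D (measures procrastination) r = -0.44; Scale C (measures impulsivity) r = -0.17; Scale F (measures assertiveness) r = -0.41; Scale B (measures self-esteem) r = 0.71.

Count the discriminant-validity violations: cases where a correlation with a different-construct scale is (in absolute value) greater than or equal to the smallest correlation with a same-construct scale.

0

Convergent (same construct = self-esteem): Scale A, Scale B.
Smallest convergent = 0.71. Discriminant |r|: 0.29, 0.44, 0.17, 0.41; count ≥ 0.71 → 0.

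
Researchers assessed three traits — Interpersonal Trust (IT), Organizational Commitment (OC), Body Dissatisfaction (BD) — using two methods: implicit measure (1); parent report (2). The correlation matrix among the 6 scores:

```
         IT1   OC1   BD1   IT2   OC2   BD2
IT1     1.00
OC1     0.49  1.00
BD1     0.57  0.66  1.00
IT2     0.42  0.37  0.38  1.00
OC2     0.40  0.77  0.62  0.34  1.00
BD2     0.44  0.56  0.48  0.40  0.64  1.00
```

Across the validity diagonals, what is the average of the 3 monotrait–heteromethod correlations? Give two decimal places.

0.56

Convergent values: 0.42, 0.77, 0.48; mean = 1.67/3 = 0.56.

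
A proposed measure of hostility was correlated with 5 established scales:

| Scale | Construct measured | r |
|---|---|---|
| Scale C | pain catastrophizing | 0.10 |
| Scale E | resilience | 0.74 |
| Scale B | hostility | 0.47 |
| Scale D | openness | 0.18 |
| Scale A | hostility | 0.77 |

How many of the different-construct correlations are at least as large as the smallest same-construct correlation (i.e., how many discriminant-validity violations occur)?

1

Convergent (same construct = hostility): Scale B, Scale A.
Smallest convergent = 0.47. Discriminant values: 0.10, 0.74, 0.18; count ≥ 0.47 → 1.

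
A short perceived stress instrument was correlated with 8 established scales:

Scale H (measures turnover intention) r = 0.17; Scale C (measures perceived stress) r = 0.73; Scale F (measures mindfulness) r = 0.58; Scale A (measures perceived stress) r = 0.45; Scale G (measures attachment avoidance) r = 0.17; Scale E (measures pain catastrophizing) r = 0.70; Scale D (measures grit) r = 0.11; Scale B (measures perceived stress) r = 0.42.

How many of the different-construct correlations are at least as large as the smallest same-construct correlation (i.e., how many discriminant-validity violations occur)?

2

Convergent (same construct = perceived stress): Scale C, Scale A, Scale B.
Smallest convergent = 0.42. Discriminant values: 0.17, 0.58, 0.17, 0.70, 0.11; count ≥ 0.42 → 2.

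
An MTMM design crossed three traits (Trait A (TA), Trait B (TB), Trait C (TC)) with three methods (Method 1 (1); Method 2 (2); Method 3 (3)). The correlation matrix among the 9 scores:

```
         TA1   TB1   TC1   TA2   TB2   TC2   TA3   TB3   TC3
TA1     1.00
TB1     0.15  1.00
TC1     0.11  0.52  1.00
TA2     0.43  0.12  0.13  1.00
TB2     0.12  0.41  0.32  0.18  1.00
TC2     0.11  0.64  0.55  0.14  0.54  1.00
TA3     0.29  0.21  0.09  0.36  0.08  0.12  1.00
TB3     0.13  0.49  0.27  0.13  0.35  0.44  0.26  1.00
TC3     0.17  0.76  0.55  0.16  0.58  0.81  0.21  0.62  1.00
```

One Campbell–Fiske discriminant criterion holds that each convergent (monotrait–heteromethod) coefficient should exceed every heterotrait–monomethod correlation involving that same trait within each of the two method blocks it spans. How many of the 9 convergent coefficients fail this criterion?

4

Checking each validity diagonal entry against its comparison values:
TA (methods 1·2): 0.43 vs {0.15, 0.18, 0.11, 0.14} → pass.
TA (methods 1·3): 0.29 vs {0.15, 0.26, 0.11, 0.21} → pass.
TA (methods 2·3): 0.36 vs {0.18, 0.26, 0.14, 0.21} → pass.
TB (methods 1·2): 0.41 vs {0.15, 0.18, 0.52, 0.54} → fail.
TB (methods 1·3): 0.49 vs {0.15, 0.26, 0.52, 0.62} → fail.
TB (methods 2·3): 0.35 vs {0.18, 0.26, 0.54, 0.62} → fail.
TC (methods 1·2): 0.55 vs {0.11, 0.14, 0.52, 0.54} → pass.
TC (methods 1·3): 0.55 vs {0.11, 0.21, 0.52, 0.62} → fail.
TC (methods 2·3): 0.81 vs {0.14, 0.21, 0.54, 0.62} → pass.
4 of 9 fail.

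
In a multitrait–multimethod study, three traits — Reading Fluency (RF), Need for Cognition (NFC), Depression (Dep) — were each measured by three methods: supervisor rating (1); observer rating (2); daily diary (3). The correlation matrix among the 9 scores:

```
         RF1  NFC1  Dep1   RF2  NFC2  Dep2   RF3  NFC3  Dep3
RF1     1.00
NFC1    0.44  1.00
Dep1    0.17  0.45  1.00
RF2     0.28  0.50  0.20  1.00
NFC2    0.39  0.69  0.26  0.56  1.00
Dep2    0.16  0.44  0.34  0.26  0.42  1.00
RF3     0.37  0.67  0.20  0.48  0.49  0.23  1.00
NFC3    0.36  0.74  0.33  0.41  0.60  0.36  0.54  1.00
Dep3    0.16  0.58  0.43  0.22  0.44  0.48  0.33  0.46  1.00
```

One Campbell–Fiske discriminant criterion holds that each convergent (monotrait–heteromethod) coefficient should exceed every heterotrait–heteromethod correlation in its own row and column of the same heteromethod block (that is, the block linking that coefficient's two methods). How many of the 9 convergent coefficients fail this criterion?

5

Convergent coefficients and their comparison sets:
RF (methods 1·2): 0.28 vs {0.39, 0.50, 0.16, 0.20} → fail.
RF (methods 1·3): 0.37 vs {0.36, 0.67, 0.16, 0.20} → fail.
RF (methods 2·3): 0.48 vs {0.41, 0.49, 0.22, 0.23} → fail.
NFC (methods 1·2): 0.69 vs {0.50, 0.39, 0.44, 0.26} → pass.
NFC (methods 1·3): 0.74 vs {0.67, 0.36, 0.58, 0.33} → pass.
NFC (methods 2·3): 0.60 vs {0.49, 0.41, 0.44, 0.36} → pass.
Dep (methods 1·2): 0.34 vs {0.20, 0.16, 0.26, 0.44} → fail.
Dep (methods 1·3): 0.43 vs {0.20, 0.16, 0.33, 0.58} → fail.
Dep (methods 2·3): 0.48 vs {0.23, 0.22, 0.36, 0.44} → pass.
5 of 9 fail.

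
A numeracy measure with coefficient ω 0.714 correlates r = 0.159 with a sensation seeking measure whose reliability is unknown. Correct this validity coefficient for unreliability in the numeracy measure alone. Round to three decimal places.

Single correction: r_c = r_obs / √r_xx = 0.159 / √0.714 = 0.159 / 0.8450 ≈ 0.188.

0.188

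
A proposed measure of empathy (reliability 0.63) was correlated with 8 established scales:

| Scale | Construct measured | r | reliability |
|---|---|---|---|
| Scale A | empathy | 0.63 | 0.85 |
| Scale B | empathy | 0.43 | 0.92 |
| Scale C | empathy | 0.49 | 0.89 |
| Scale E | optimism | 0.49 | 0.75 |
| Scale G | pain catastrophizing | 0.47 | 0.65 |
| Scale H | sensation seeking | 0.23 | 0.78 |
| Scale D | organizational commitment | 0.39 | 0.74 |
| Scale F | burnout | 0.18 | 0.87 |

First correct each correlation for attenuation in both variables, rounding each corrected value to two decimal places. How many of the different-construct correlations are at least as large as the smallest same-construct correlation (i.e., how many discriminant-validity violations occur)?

Disattenuated r (r / √(r_scale · r_new)):
  Scale A (conv): 0.63 / √(0.85·0.63) = 0.86
  Scale B (conv): 0.43 / √(0.92·0.63) = 0.56
  Scale C (conv): 0.49 / √(0.89·0.63) = 0.65
  Scale E (disc): 0.49 / √(0.75·0.63) = 0.71
  Scale G (disc): 0.47 / √(0.65·0.63) = 0.73
  Scale H (disc): 0.23 / √(0.78·0.63) = 0.33
  Scale D (disc): 0.39 / √(0.74·0.63) = 0.57
  Scale F (disc): 0.18 / √(0.87·0.63) = 0.24
Smallest convergent = 0.56. Discriminant values: 0.71, 0.73, 0.33, 0.57, 0.24; count ≥ 0.56 → 3.

3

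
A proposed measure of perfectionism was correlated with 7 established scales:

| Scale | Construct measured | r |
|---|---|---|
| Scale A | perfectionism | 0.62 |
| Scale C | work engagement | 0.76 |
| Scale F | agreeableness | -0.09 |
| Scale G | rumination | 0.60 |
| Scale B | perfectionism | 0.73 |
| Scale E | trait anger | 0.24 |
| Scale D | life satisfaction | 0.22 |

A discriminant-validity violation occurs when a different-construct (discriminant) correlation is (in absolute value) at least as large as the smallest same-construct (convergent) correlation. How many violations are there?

Convergent (same construct = perfectionism): Scale A, Scale B.
Smallest convergent = 0.62. Discriminant |r|: 0.76, 0.09, 0.60, 0.24, 0.22; count ≥ 0.62 → 1.

1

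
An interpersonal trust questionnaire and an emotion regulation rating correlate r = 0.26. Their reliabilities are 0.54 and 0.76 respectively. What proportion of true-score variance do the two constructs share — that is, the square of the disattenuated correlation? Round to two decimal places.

Disattenuated r = 0.26 / √(0.54 × 0.76) = 0.26 / 0.6406 = 0.4059.
Shared true-score variance = 0.4059² = 0.1648 ≈ 0.16.

0.16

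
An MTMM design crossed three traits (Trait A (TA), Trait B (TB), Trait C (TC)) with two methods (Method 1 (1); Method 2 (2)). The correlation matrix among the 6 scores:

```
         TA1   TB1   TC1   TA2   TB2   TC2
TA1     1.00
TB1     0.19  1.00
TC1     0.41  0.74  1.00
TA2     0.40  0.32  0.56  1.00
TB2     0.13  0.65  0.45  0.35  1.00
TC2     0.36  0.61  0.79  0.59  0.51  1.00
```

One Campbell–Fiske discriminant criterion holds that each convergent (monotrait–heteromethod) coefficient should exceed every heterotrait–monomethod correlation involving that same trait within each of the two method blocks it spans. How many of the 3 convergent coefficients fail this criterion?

Each convergent coefficient versus the relevant comparison correlations:
TA (methods 1·2): 0.40 vs {0.19, 0.35, 0.41, 0.59} → fail.
TB (methods 1·2): 0.65 vs {0.19, 0.35, 0.74, 0.51} → fail.
TC (methods 1·2): 0.79 vs {0.41, 0.59, 0.74, 0.51} → pass.
2 of 3 fail.

2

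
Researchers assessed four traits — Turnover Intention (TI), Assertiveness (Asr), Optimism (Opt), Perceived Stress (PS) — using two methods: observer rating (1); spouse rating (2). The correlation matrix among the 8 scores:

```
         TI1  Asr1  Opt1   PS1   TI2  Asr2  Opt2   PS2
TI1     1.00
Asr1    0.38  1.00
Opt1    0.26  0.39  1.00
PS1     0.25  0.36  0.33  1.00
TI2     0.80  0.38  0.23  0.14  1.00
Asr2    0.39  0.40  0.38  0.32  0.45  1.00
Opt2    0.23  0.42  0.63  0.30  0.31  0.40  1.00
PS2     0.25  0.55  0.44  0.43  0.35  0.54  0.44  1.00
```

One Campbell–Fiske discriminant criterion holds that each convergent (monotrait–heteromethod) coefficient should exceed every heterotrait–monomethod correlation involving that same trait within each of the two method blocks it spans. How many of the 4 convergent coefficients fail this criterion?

Checking each validity diagonal entry against its comparison values:
TI (methods 1·2): 0.80 vs {0.38, 0.45, 0.26, 0.31, 0.25, 0.35} → pass.
Asr (methods 1·2): 0.40 vs {0.38, 0.45, 0.39, 0.40, 0.36, 0.54} → fail.
Opt (methods 1·2): 0.63 vs {0.26, 0.31, 0.39, 0.40, 0.33, 0.44} → pass.
PS (methods 1·2): 0.43 vs {0.25, 0.35, 0.36, 0.54, 0.33, 0.44} → fail.
2 of 4 fail.

2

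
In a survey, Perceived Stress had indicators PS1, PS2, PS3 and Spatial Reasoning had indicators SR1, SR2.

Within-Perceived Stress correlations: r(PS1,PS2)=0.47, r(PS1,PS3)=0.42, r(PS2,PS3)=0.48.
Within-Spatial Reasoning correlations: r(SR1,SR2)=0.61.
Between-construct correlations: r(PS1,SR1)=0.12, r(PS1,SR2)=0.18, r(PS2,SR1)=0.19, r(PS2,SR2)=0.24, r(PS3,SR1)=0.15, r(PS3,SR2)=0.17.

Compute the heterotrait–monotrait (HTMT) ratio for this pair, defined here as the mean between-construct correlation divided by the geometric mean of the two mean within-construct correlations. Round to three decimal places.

Mean heterotrait r = 1.05/6 = 0.1750.
Mean within-PS = 1.37/3 = 0.4567; mean within-SR = 0.61/1 = 0.6100.
Geometric mean = √(0.4567 × 0.6100) = 0.5278.
HTMT = 0.1750 / 0.5278 = 0.332.

0.332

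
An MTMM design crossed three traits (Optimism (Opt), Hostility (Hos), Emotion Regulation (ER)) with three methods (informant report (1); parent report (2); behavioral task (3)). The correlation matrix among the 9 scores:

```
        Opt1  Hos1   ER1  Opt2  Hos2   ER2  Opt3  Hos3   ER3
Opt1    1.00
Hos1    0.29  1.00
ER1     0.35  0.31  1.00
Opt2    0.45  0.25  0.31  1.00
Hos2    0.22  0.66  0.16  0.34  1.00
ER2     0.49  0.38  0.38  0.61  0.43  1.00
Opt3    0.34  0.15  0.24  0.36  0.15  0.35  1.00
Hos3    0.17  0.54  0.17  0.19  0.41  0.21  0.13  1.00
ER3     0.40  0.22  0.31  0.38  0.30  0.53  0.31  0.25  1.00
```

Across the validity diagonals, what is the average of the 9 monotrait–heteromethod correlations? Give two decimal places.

Convergent values: 0.45, 0.34, 0.36, 0.66, 0.54, 0.41, 0.38, 0.31, 0.53; mean = 3.98/9 = 0.44.

0.44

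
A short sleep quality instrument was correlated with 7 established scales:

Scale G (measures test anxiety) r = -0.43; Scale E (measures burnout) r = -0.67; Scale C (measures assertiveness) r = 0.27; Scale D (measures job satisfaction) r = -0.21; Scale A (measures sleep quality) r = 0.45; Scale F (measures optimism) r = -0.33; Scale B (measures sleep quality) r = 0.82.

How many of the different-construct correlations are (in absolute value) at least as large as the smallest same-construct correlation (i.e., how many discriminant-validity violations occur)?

Convergent (same construct = sleep quality): Scale A, Scale B.
Smallest convergent = 0.45. Discriminant |r|: 0.43, 0.67, 0.27, 0.21, 0.33; count ≥ 0.45 → 1.

1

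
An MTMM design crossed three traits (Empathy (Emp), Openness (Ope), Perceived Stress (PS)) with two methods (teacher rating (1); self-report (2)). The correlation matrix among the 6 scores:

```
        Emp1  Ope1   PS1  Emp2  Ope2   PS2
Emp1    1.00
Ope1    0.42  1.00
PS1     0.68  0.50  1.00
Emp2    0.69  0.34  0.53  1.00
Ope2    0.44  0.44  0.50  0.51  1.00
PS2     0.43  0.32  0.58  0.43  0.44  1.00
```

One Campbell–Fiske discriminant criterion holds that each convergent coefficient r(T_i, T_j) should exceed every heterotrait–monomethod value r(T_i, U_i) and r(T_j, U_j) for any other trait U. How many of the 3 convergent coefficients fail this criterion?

Convergent coefficients and their comparison sets:
Emp (methods 1·2): 0.69 vs {0.42, 0.51, 0.68, 0.43} → pass.
Ope (methods 1·2): 0.44 vs {0.42, 0.51, 0.50, 0.44} → fail.
PS (methods 1·2): 0.58 vs {0.68, 0.43, 0.50, 0.44} → fail.
2 of 3 fail.

2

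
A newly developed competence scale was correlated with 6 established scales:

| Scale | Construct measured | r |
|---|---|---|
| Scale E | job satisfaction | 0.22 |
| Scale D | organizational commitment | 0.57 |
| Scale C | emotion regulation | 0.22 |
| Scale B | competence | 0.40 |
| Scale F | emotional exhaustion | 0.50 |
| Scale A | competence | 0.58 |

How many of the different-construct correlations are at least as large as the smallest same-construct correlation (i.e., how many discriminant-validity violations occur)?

2

Convergent (same construct = competence): Scale B, Scale A.
Smallest convergent = 0.40. Discriminant values: 0.22, 0.57, 0.22, 0.50; count ≥ 0.40 → 2.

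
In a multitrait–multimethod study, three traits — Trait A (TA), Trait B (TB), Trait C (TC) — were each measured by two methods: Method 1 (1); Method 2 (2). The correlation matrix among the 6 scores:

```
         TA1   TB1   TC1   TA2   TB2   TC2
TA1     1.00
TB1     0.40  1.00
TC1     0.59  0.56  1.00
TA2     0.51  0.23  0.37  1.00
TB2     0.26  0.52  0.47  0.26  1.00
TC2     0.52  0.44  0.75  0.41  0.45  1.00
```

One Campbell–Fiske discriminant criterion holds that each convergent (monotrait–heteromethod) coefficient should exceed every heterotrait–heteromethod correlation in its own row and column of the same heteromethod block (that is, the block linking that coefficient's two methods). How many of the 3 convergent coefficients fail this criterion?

1

Convergent coefficients and their comparison sets:
TA (methods 1·2): 0.51 vs {0.26, 0.23, 0.52, 0.37} → fail.
TB (methods 1·2): 0.52 vs {0.23, 0.26, 0.44, 0.47} → pass.
TC (methods 1·2): 0.75 vs {0.37, 0.52, 0.47, 0.44} → pass.
1 of 3 fail.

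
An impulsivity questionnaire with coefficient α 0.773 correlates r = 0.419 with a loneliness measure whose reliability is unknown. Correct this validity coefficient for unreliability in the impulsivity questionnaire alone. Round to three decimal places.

Single correction: r_c = r_obs / √r_xx = 0.419 / √0.773 = 0.419 / 0.8792 ≈ 0.477.

0.477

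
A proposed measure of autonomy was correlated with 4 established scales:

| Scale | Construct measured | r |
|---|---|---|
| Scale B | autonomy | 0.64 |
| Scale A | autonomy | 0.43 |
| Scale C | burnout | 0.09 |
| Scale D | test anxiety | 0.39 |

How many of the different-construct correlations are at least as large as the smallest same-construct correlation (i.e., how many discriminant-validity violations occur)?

Convergent (same construct = autonomy): Scale B, Scale A.
Smallest convergent = 0.43. Discriminant values: 0.09, 0.39; count ≥ 0.43 → 0.

0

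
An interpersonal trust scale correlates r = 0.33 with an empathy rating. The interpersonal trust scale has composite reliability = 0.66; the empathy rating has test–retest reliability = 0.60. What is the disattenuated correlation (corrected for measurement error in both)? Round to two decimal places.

r_true = r_obs / √(r_xx · r_yy) = 0.33 / √(0.66 × 0.60) = 0.33 / √0.3960 = 0.33 / 0.6293 ≈ 0.52.

0.52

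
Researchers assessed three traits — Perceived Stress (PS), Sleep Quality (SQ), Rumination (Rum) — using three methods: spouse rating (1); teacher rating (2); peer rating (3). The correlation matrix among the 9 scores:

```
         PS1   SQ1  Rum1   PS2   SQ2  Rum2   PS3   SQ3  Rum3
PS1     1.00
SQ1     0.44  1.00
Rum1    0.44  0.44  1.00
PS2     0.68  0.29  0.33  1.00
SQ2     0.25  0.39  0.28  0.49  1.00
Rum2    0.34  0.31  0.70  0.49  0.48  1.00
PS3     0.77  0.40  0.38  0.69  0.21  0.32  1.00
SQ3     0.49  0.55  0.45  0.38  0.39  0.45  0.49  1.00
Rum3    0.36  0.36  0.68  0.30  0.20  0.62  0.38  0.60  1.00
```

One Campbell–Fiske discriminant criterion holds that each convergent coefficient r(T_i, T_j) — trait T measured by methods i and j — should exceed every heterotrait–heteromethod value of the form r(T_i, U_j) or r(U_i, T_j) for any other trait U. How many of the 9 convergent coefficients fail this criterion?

1

Checking each validity diagonal entry against its comparison values:
PS (methods 1·2): 0.68 vs {0.25, 0.29, 0.34, 0.33} → pass.
PS (methods 1·3): 0.77 vs {0.49, 0.40, 0.36, 0.38} → pass.
PS (methods 2·3): 0.69 vs {0.38, 0.21, 0.30, 0.32} → pass.
SQ (methods 1·2): 0.39 vs {0.29, 0.25, 0.31, 0.28} → pass.
SQ (methods 1·3): 0.55 vs {0.40, 0.49, 0.36, 0.45} → pass.
SQ (methods 2·3): 0.39 vs {0.21, 0.38, 0.20, 0.45} → fail.
Rum (methods 1·2): 0.70 vs {0.33, 0.34, 0.28, 0.31} → pass.
Rum (methods 1·3): 0.68 vs {0.38, 0.36, 0.45, 0.36} → pass.
Rum (methods 2·3): 0.62 vs {0.32, 0.30, 0.45, 0.20} → pass.
1 of 9 fail.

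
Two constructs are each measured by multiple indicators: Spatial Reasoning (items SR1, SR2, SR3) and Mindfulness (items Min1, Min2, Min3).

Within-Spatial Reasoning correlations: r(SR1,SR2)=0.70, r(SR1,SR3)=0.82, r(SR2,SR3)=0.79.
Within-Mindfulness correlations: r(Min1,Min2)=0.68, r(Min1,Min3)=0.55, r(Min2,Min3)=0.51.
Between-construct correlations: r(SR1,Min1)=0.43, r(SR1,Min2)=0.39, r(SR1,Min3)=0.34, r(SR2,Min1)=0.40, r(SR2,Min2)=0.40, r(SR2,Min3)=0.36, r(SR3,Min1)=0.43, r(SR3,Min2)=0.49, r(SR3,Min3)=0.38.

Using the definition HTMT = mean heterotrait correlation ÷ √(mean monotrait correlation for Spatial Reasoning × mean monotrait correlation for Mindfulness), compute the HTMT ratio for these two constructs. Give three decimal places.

0.602

Mean heterotrait r = 3.62/9 = 0.4022.
Mean within-SR = 2.31/3 = 0.7700; mean within-Min = 1.74/3 = 0.5800.
Geometric mean = √(0.7700 × 0.5800) = 0.6683.
HTMT = 0.4022 / 0.6683 = 0.602.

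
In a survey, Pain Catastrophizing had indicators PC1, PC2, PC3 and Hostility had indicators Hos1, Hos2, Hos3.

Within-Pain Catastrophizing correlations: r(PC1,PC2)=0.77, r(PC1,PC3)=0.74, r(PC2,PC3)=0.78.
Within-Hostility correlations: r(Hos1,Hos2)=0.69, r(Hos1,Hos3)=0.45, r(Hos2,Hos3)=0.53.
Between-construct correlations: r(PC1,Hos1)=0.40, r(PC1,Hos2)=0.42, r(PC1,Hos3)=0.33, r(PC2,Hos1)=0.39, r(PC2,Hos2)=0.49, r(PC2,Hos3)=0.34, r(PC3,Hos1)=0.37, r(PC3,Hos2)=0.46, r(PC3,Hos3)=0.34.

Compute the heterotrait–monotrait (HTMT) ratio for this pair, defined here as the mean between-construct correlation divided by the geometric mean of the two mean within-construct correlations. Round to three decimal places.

Mean between = 3.54/9 = 0.3933.
Mean within-PC = 2.29/3 = 0.7633; mean within-Hos = 1.67/3 = 0.5567.
Geometric mean = √(0.7633 × 0.5567) = 0.6519.
HTMT = 0.3933 / 0.6519 = 0.603.

0.603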